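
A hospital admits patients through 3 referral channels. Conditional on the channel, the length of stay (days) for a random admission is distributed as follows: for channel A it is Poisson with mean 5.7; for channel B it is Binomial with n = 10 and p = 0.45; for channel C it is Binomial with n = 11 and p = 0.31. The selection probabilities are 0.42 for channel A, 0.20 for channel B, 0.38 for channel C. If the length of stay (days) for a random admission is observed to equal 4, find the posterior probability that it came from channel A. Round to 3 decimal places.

Likelihoods P(X=4 | ·): A: 0.147167; B: 0.238367; C: 0.226936.
Posterior ∝ prior × likelihood. Numerator for A: 0.42·0.147167 = 0.06181.
Normalizing constant: 0.42·0.147167 + 0.2·0.238367 + 0.38·0.226936 = 0.195719.
P(A | observation) = 0.06181 / 0.195719 = 0.31581.

0.316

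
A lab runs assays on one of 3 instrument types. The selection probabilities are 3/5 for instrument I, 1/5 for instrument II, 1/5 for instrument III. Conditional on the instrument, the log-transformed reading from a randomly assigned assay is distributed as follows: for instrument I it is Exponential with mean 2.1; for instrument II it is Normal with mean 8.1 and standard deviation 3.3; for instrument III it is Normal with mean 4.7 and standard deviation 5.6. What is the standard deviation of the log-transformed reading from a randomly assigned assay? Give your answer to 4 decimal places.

Per component, I: μ=2.1, E[X²]=8.82; II: μ=8.1, E[X²]=76.5; III: μ=4.7, E[X²]=53.45.
E[X] = 0.6·2.1 + 0.2·8.1 + 0.2·4.7 = 3.82.
E[X²] = 0.6·8.82 + 0.2·76.5 + 0.2·53.45 = 31.282.
Var(X) = E[X²] − (E[X])² = 31.282 − 14.5924 = 16.6896.
SD(X) = √16.6896 = 4.08529.

4.0853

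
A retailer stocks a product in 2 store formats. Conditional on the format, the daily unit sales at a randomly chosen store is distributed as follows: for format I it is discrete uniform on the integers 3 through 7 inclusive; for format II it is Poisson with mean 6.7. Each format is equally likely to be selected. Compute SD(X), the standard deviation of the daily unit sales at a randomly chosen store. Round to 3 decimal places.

2.252

Per component, I: μ=5, E[X²]=27; II: μ=6.7, E[X²]=51.59.
E[X] = 0.5·5 + 0.5·6.7 = 5.85.
E[X²] = 0.5·27 + 0.5·51.59 = 39.295.
Var(X) = E[X²] − (E[X])² = 39.295 − 34.2225 = 5.0725.
SD(X) = √5.0725 = 2.25222.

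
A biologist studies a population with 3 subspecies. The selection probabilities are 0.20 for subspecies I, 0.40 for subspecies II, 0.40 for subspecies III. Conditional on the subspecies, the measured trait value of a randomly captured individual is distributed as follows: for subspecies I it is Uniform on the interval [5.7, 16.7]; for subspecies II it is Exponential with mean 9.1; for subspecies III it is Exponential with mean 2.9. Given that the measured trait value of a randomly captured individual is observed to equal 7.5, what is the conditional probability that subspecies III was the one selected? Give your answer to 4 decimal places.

0.2171

Likelihoods f(7.5 | ·): I: 0.0909091; II: 0.0481974; III: 0.0259673.
Posterior ∝ prior × likelihood. Numerator for III: 0.4·0.0259673 = 0.0103869.
Normalizing constant: 0.2·0.0909091 + 0.4·0.0481974 + 0.4·0.0259673 = 0.0478477.
P(III | observation) = 0.0103869 / 0.0478477 = 0.217083.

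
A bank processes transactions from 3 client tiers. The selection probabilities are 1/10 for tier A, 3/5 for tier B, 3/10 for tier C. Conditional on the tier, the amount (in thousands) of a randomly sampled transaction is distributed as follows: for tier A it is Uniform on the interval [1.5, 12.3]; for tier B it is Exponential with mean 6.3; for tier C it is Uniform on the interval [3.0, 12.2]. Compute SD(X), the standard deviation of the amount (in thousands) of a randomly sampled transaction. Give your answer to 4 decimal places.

5.2194

Per component, A: μ=6.9, E[X²]=57.33; B: μ=6.3, E[X²]=79.38; C: μ=7.6, E[X²]=64.8133.
E[X] = 0.1·6.9 + 0.6·6.3 + 0.3·7.6 = 6.75.
E[X²] = 0.1·57.33 + 0.6·79.38 + 0.3·64.8133 = 72.805.
Var(X) = E[X²] − (E[X])² = 72.805 − 45.5625 = 27.2425.
SD(X) = √27.2425 = 5.21943.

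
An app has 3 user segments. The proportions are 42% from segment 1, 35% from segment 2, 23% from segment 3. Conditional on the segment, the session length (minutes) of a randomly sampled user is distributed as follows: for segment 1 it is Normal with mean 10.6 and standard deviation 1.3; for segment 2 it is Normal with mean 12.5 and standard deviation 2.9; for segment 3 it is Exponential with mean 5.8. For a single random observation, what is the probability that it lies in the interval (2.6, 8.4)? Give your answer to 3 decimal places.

Conditional on each segment, P(2.6 < X < 8.4): 1: 0.0452937; 2: 0.078391; 3: 0.403753.
By total probability, P(2.6 < X < 8.4) = 0.42·0.0452937 + 0.35·0.078391 + 0.23·0.403753 = 0.139323.

0.139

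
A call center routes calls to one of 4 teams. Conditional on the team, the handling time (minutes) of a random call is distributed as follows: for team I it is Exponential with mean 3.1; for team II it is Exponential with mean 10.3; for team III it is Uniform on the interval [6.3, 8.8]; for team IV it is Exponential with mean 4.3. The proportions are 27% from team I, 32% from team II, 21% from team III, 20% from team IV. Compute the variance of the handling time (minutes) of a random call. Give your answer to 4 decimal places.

49.2862

Per component, I: μ=3.1, E[X²]=19.22; II: μ=10.3, E[X²]=212.18; III: μ=7.55, E[X²]=57.5233; IV: μ=4.3, E[X²]=36.98.
E[X] = 0.27·3.1 + 0.32·10.3 + 0.21·7.55 + 0.2·4.3 = 6.5785.
E[X²] = 0.27·19.22 + 0.32·212.18 + 0.21·57.5233 + 0.2·36.98 = 92.5629.
Var(X) = E[X²] − (E[X])² = 92.5629 − 43.2767 = 49.2862.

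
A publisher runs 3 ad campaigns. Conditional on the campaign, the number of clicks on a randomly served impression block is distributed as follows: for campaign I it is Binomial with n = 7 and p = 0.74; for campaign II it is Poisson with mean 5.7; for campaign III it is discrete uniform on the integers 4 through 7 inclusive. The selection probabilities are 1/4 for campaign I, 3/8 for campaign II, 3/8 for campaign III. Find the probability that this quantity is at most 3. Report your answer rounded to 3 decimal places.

Conditional on each campaign, P(X ≤ 3): I: 0.0801558; II: 0.180048; III: 0.
By total probability, P(X ≤ 3) = 0.25·0.0801558 + 0.375·0.180048 + 0.375·0 = 0.087557.

0.088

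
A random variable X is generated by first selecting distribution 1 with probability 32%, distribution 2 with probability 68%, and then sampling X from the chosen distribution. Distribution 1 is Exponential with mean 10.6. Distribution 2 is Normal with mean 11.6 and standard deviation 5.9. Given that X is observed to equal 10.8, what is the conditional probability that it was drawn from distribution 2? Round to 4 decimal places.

Likelihoods f(10.8 | ·): 1: 0.0340569; 2: 0.0669986.
Posterior ∝ prior × likelihood. Numerator for 2: 0.68·0.0669986 = 0.045559.
Normalizing constant: 0.32·0.0340569 + 0.68·0.0669986 = 0.0564573.
P(2 | observation) = 0.045559 / 0.0564573 = 0.806965.

0.8070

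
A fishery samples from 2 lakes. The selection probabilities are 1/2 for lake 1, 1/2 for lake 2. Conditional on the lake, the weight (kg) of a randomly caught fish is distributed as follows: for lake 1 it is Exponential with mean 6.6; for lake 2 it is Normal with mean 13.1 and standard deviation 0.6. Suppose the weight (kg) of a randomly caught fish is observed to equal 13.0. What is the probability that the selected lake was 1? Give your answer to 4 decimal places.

Likelihoods f(13.0 | ·): 1: 0.0211362; 2: 0.655733.
Posterior ∝ prior × likelihood. Numerator for 1: 0.5·0.0211362 = 0.0105681.
Normalizing constant: 0.5·0.0211362 + 0.5·0.655733 = 0.338435.
P(1 | observation) = 0.0105681 / 0.338435 = 0.0312265.

0.0312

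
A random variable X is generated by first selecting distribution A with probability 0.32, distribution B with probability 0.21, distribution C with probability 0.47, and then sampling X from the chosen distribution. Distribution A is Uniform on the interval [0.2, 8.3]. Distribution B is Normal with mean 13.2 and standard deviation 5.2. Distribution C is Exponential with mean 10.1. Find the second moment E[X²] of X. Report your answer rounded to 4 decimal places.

145.6878

For each component E[X²] = Var + (mean)², giving A: 23.53; B: 201.28; C: 204.02.
Overall E[X²] = 0.32·23.53 + 0.21·201.28 + 0.47·204.02 = 145.688.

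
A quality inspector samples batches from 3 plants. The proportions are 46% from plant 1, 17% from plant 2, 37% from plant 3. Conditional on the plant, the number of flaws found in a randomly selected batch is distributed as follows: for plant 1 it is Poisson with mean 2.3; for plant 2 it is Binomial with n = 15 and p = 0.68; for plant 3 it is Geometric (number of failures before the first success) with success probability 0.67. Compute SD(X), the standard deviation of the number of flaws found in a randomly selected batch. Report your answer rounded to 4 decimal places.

3.6399

Per component, 1: μ=2.3, E[X²]=7.59; 2: μ=10.2, E[X²]=107.304; 3: μ=0.492537, E[X²]=0.977723.
E[X] = 0.46·2.3 + 0.17·10.2 + 0.37·0.492537 = 2.97424.
E[X²] = 0.46·7.59 + 0.17·107.304 + 0.37·0.977723 = 22.0948.
Var(X) = E[X²] − (E[X])² = 22.0948 − 8.8461 = 13.2487.
SD(X) = √13.2487 = 3.63988.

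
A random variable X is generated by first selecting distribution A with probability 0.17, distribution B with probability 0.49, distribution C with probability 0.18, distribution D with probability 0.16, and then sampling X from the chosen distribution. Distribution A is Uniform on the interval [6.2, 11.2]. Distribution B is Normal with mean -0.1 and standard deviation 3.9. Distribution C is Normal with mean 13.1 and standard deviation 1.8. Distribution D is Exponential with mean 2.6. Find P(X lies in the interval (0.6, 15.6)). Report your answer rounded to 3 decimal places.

0.672

Conditional on each component, P(0.6 < X < 15.6): A: 1; B: 0.428749; C: 0.917567; D: 0.791444.
By total probability, P(0.6 < X < 15.6) = 0.17·1 + 0.49·0.428749 + 0.18·0.917567 + 0.16·0.791444 = 0.67188.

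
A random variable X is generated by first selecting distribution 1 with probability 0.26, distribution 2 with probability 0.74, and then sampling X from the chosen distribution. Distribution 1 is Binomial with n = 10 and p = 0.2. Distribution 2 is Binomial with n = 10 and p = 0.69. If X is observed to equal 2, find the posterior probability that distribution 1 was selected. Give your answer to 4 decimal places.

0.9831

Likelihoods P(X=2 | ·): 1: 0.30199; 2: 0.00182728.
Posterior ∝ prior × likelihood. Numerator for 1: 0.26·0.30199 = 0.0785174.
Normalizing constant: 0.26·0.30199 + 0.74·0.00182728 = 0.0798696.
P(1 | observation) = 0.0785174 / 0.0798696 = 0.98307.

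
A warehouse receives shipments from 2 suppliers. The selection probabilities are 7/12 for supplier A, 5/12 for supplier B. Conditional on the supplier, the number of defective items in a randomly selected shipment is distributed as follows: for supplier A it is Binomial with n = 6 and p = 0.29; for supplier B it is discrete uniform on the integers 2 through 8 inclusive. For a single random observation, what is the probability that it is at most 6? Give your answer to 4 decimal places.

Conditional on each supplier, P(X ≤ 6): A: 1; B: 0.714286.
By total probability, P(X ≤ 6) = 0.583333·1 + 0.416667·0.714286 = 0.880952.

0.8810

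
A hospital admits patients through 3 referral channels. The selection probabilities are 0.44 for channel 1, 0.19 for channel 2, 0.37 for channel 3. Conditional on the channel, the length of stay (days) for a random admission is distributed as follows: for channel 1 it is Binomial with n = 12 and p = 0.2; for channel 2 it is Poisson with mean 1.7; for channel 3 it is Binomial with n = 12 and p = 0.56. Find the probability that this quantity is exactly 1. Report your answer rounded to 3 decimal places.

0.150

Conditional on each channel, P(X = 1): 1: 0.206158; 2: 0.310562; 3: 0.000804172.
By total probability, P(X = 1) = 0.44·0.206158 + 0.19·0.310562 + 0.37·0.000804172 = 0.150014.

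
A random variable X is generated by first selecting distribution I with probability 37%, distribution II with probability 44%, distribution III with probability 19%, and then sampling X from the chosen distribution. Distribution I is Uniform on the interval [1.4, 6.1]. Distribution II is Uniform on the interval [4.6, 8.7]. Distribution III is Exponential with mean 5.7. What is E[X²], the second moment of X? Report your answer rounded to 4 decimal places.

For each component E[X²] = Var + (mean)², giving I: 15.9033; II: 45.6233; III: 64.98.
Overall E[X²] = 0.37·15.9033 + 0.44·45.6233 + 0.19·64.98 = 38.3047.

38.3047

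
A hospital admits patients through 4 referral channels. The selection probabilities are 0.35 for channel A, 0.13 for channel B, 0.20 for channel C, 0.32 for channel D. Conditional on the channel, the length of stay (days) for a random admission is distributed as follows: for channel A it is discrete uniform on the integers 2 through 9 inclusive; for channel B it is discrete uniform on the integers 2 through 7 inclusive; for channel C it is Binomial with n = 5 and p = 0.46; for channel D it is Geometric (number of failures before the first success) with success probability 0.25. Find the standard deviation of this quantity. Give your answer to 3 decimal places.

Per component, A: μ=5.5, E[X²]=35.5; B: μ=4.5, E[X²]=23.1667; C: μ=2.3, E[X²]=6.532; D: μ=3, E[X²]=21.
E[X] = 0.35·5.5 + 0.13·4.5 + 0.2·2.3 + 0.32·3 = 3.93.
E[X²] = 0.35·35.5 + 0.13·23.1667 + 0.2·6.532 + 0.32·21 = 23.4631.
Var(X) = E[X²] − (E[X])² = 23.4631 − 15.4449 = 8.01817.
SD(X) = √8.01817 = 2.83164.

2.832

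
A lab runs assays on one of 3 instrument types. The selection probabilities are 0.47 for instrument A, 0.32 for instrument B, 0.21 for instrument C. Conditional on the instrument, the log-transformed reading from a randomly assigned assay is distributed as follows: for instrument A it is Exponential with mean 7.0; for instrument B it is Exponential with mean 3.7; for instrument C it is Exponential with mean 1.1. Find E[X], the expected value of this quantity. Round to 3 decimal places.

Component means — A: 7; B: 3.7; C: 1.1.
E[X] = 0.47·7 + 0.32·3.7 + 0.21·1.1 = 4.705.

4.705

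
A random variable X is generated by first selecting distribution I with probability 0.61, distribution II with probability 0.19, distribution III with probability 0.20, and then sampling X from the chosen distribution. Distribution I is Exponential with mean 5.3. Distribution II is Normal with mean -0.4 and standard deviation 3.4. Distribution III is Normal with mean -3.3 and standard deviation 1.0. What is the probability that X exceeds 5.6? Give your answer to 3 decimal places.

0.219

Conditional on each component, P(X > 5.6): I: 0.347634; II: 0.0388066; III: 0.
By total probability, P(X > 5.6) = 0.61·0.347634 + 0.19·0.0388066 + 0.2·0 = 0.21943.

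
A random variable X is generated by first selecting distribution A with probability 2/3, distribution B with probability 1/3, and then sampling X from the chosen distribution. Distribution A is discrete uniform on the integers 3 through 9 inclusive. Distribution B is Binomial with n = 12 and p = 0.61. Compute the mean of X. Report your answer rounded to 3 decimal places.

Component means — A: 6; B: 7.32.
E[X] = 0.666667·6 + 0.333333·7.32 = 6.44.

6.440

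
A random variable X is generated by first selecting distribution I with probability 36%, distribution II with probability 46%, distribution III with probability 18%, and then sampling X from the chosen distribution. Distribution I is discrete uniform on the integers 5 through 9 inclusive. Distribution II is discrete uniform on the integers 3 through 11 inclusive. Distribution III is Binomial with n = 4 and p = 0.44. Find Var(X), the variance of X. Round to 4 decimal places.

8.0168

Per component, I: μ=7, E[X²]=51; II: μ=7, E[X²]=55.6667; III: μ=1.76, E[X²]=4.0832.
E[X] = 0.36·7 + 0.46·7 + 0.18·1.76 = 6.0568.
E[X²] = 0.36·51 + 0.46·55.6667 + 0.18·4.0832 = 44.7016.
Var(X) = E[X²] − (E[X])² = 44.7016 − 36.6848 = 8.01682.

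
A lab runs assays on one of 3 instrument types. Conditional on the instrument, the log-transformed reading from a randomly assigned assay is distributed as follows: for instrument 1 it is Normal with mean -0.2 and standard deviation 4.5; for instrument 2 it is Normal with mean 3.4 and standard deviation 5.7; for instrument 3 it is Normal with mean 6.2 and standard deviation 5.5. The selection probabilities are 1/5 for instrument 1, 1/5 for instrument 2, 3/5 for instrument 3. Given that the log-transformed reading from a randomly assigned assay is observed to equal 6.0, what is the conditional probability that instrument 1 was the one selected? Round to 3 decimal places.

Likelihoods f(6.0 | ·): 1: 0.0343157; 2: 0.0630746; 3: 0.072487.
Posterior ∝ prior × likelihood. Numerator for 1: 0.2·0.0343157 = 0.00686314.
Normalizing constant: 0.2·0.0343157 + 0.2·0.0630746 + 0.6·0.072487 = 0.0629703.
P(1 | observation) = 0.00686314 / 0.0629703 = 0.10899.

0.109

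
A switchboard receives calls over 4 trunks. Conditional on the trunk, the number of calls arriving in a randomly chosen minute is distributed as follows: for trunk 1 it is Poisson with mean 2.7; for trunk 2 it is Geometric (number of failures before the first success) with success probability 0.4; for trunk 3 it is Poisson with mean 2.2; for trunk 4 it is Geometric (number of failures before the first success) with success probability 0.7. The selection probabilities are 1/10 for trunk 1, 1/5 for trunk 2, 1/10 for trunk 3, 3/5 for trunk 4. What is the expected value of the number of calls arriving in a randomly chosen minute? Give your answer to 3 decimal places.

1.047

Component means — 1: 2.7; 2: 1.5; 3: 2.2; 4: 0.428571.
E[X] = 0.1·2.7 + 0.2·1.5 + 0.1·2.2 + 0.6·0.428571 = 1.04714.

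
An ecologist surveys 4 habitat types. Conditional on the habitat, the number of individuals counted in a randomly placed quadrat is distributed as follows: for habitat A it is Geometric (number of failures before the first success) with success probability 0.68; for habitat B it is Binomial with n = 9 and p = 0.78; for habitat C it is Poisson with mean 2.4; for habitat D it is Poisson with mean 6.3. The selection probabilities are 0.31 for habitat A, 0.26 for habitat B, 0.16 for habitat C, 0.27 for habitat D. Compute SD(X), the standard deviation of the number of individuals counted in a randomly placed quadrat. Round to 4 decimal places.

Per component, A: μ=0.470588, E[X²]=0.913495; B: μ=7.02, E[X²]=50.8248; C: μ=2.4, E[X²]=8.16; D: μ=6.3, E[X²]=45.99.
E[X] = 0.31·0.470588 + 0.26·7.02 + 0.16·2.4 + 0.27·6.3 = 4.05608.
E[X²] = 0.31·0.913495 + 0.26·50.8248 + 0.16·8.16 + 0.27·45.99 = 27.2205.
Var(X) = E[X²] − (E[X])² = 27.2205 − 16.4518 = 10.7687.
SD(X) = √10.7687 = 3.28157.

3.2816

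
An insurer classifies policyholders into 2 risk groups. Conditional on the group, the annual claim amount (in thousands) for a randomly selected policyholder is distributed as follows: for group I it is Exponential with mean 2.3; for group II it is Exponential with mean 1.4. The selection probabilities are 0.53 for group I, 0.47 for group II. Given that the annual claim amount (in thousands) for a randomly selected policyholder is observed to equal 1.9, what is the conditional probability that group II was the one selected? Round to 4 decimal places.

0.4614

Likelihoods f(1.9 | ·): I: 0.19033; II: 0.183854.
Posterior ∝ prior × likelihood. Numerator for II: 0.47·0.183854 = 0.0864112.
Normalizing constant: 0.53·0.19033 + 0.47·0.183854 = 0.187286.
P(II | observation) = 0.0864112 / 0.187286 = 0.461386.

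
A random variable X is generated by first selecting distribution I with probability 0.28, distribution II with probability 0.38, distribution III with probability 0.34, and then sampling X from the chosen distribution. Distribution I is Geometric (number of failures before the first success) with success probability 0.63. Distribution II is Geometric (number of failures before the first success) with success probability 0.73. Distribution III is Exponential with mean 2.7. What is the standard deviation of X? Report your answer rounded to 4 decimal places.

2.0158

Per component, I: μ=0.587302, E[X²]=1.27715; II: μ=0.369863, E[X²]=0.64346; III: μ=2.7, E[X²]=14.58.
E[X] = 0.28·0.587302 + 0.38·0.369863 + 0.34·2.7 = 1.22299.
E[X²] = 0.28·1.27715 + 0.38·0.64346 + 0.34·14.58 = 5.55932.
Var(X) = E[X²] − (E[X])² = 5.55932 − 1.49571 = 4.06361.
SD(X) = √4.06361 = 2.01584.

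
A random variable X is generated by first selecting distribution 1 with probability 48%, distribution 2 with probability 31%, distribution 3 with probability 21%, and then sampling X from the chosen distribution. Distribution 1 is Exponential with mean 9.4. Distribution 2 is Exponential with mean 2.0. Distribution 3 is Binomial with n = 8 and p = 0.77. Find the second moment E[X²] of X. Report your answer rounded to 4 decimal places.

95.5717

For each component E[X²] = Var + (mean)², giving 1: 176.72; 2: 8; 3: 39.3624.
Overall E[X²] = 0.48·176.72 + 0.31·8 + 0.21·39.3624 = 95.5717.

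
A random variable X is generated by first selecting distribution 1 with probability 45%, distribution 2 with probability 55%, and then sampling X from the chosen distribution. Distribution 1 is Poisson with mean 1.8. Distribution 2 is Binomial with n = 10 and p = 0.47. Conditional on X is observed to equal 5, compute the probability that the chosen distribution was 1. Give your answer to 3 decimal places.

Likelihoods P(X=5 | ·): 1: 0.0260286; 2: 0.241696.
Posterior ∝ prior × likelihood. Numerator for 1: 0.45·0.0260286 = 0.0117129.
Normalizing constant: 0.45·0.0260286 + 0.55·0.241696 = 0.144646.
P(1 | observation) = 0.0117129 / 0.144646 = 0.0809764.

0.081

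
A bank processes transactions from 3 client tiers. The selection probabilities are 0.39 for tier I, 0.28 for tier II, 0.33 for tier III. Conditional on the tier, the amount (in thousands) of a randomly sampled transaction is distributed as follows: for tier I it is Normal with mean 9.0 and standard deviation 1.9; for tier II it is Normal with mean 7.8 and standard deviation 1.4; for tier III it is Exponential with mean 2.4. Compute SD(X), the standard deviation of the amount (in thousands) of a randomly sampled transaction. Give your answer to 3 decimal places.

3.509

Per component, I: μ=9, E[X²]=84.61; II: μ=7.8, E[X²]=62.8; III: μ=2.4, E[X²]=11.52.
E[X] = 0.39·9 + 0.28·7.8 + 0.33·2.4 = 6.486.
E[X²] = 0.39·84.61 + 0.28·62.8 + 0.33·11.52 = 54.3835.
Var(X) = E[X²] − (E[X])² = 54.3835 − 42.0682 = 12.3153.
SD(X) = √12.3153 = 3.50932.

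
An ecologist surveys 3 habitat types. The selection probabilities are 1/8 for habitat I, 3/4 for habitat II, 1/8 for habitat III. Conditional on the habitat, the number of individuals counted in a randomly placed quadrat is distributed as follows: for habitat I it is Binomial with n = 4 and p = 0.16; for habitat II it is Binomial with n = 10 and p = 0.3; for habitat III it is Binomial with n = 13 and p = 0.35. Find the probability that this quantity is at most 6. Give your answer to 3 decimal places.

Conditional on each habitat, P(X ≤ 6): I: 1; II: 0.989408; III: 0.870532.
By total probability, P(X ≤ 6) = 0.125·1 + 0.75·0.989408 + 0.125·0.870532 = 0.975872.

0.976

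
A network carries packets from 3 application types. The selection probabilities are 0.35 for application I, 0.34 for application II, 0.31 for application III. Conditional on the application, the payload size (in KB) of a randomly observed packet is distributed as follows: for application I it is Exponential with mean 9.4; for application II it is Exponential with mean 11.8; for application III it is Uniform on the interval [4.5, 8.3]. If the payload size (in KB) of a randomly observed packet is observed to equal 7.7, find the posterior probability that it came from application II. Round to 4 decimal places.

0.1328

Likelihoods f(7.7 | ·): I: 0.0468943; II: 0.0441288; III: 0.263158.
Posterior ∝ prior × likelihood. Numerator for II: 0.34·0.0441288 = 0.0150038.
Normalizing constant: 0.35·0.0468943 + 0.34·0.0441288 + 0.31·0.263158 = 0.112996.
P(II | observation) = 0.0150038 / 0.112996 = 0.132782.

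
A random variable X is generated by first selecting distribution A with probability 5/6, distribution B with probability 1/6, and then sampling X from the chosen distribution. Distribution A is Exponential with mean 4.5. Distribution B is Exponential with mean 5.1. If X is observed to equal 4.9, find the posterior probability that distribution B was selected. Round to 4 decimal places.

Likelihoods f(4.9 | ·): A: 0.0747978; B: 0.0750182.
Posterior ∝ prior × likelihood. Numerator for B: 0.166667·0.0750182 = 0.012503.
Normalizing constant: 0.833333·0.0747978 + 0.166667·0.0750182 = 0.0748346.
P(B | observation) = 0.012503 / 0.0748346 = 0.167076.

0.1671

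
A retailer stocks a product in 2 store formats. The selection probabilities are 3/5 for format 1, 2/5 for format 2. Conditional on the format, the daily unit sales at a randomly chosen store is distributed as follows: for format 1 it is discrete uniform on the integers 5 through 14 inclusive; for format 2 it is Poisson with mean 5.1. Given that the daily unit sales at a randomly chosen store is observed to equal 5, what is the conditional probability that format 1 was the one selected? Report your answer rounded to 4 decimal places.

0.4611

Likelihoods P(X=5 | ·): 1: 0.1; 2: 0.175294.
Posterior ∝ prior × likelihood. Numerator for 1: 0.6·0.1 = 0.06.
Normalizing constant: 0.6·0.1 + 0.4·0.175294 = 0.130118.
P(1 | observation) = 0.06 / 0.130118 = 0.461121.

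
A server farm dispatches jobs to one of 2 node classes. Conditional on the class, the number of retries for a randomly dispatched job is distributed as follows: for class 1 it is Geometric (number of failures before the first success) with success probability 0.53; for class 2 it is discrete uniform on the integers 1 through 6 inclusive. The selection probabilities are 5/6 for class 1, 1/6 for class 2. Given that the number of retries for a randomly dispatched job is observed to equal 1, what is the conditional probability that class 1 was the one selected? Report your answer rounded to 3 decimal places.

0.882

Likelihoods P(X=1 | ·): 1: 0.2491; 2: 0.166667.
Posterior ∝ prior × likelihood. Numerator for 1: 0.833333·0.2491 = 0.207583.
Normalizing constant: 0.833333·0.2491 + 0.166667·0.166667 = 0.235361.
P(1 | observation) = 0.207583 / 0.235361 = 0.881978.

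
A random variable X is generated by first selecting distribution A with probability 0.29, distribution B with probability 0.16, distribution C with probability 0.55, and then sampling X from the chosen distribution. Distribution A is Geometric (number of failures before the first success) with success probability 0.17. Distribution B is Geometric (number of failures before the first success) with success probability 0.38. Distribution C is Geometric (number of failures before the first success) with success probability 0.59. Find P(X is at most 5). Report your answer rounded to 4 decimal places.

0.8935

Conditional on each component, P(X ≤ 5): A: 0.67306; B: 0.9432; C: 0.99525.
By total probability, P(X ≤ 5) = 0.29·0.67306 + 0.16·0.9432 + 0.55·0.99525 = 0.893487.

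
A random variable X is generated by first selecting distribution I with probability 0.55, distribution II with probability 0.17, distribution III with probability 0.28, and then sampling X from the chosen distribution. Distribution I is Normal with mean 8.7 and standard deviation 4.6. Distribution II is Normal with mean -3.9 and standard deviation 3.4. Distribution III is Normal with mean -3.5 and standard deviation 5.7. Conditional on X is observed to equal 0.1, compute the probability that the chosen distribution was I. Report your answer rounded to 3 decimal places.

0.242

Likelihoods f(0.1 | ·): I: 0.0151065; II: 0.0587329; III: 0.0573346.
Posterior ∝ prior × likelihood. Numerator for I: 0.55·0.0151065 = 0.00830856.
Normalizing constant: 0.55·0.0151065 + 0.17·0.0587329 + 0.28·0.0573346 = 0.0343468.
P(I | observation) = 0.00830856 / 0.0343468 = 0.241902.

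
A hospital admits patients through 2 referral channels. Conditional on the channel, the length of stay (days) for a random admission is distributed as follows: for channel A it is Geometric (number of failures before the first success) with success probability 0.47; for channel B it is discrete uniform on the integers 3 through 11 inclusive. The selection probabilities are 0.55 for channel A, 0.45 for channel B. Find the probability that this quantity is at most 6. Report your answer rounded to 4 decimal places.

Conditional on each channel, P(X ≤ 6): A: 0.988253; B: 0.444444.
By total probability, P(X ≤ 6) = 0.55·0.988253 + 0.45·0.444444 = 0.743539.

0.7435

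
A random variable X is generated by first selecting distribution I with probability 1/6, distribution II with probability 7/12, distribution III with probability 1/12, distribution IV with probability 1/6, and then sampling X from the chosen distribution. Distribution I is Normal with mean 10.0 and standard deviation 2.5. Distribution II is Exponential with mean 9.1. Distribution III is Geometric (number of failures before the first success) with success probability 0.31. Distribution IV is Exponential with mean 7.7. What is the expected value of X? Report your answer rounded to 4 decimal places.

8.4438

Component means — I: 10; II: 9.1; III: 2.22581; IV: 7.7.
E[X] = 0.166667·10 + 0.583333·9.1 + 0.0833333·2.22581 + 0.166667·7.7 = 8.44382.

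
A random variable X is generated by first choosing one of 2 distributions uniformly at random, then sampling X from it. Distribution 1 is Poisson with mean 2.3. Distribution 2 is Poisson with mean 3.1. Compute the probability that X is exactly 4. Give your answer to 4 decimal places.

Conditional on each component, P(X = 4): 1: 0.116902; 2: 0.17335.
By total probability, P(X = 4) = 0.5·0.116902 + 0.5·0.17335 = 0.145126.

0.1451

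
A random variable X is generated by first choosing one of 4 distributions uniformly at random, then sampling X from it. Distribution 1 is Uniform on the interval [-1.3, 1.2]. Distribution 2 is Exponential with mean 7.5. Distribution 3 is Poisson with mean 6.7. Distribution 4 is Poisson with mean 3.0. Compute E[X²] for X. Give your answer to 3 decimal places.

For each component E[X²] = Var + (mean)², giving 1: 0.523333; 2: 112.5; 3: 51.59; 4: 12.
Overall E[X²] = 0.25·0.523333 + 0.25·112.5 + 0.25·51.59 + 0.25·12 = 44.1533.

44.153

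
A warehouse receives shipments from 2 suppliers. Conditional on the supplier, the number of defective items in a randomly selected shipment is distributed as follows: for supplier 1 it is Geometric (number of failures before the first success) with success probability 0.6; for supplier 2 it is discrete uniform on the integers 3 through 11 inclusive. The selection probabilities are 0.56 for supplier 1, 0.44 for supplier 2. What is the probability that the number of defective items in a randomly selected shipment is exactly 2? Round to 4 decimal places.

0.0538

Conditional on each supplier, P(X = 2): 1: 0.096; 2: 0.
By total probability, P(X = 2) = 0.56·0.096 + 0.44·0 = 0.05376.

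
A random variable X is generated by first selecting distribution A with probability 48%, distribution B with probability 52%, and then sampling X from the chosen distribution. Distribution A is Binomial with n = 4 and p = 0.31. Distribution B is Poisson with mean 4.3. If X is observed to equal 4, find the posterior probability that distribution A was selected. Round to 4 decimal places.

Likelihoods P(X=4 | ·): A: 0.00923521; B: 0.193284.
Posterior ∝ prior × likelihood. Numerator for A: 0.48·0.00923521 = 0.0044329.
Normalizing constant: 0.48·0.00923521 + 0.52·0.193284 = 0.104941.
P(A | observation) = 0.0044329 / 0.104941 = 0.042242.

0.0422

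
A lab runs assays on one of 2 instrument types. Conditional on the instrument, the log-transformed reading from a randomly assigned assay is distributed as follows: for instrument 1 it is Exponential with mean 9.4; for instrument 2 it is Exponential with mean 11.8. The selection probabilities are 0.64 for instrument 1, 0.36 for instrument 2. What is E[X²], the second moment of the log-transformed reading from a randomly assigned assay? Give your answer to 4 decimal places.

For each component E[X²] = Var + (mean)², giving 1: 176.72; 2: 278.48.
Overall E[X²] = 0.64·176.72 + 0.36·278.48 = 213.354.

213.3536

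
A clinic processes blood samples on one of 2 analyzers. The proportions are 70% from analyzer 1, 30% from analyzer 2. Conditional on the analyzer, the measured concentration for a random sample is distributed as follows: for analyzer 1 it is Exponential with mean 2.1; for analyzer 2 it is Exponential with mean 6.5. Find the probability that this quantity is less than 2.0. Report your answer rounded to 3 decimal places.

0.509

Conditional on each analyzer, P(X < 2.0): 1: 0.614179; 2: 0.264859.
By total probability, P(X < 2.0) = 0.7·0.614179 + 0.3·0.264859 = 0.509383.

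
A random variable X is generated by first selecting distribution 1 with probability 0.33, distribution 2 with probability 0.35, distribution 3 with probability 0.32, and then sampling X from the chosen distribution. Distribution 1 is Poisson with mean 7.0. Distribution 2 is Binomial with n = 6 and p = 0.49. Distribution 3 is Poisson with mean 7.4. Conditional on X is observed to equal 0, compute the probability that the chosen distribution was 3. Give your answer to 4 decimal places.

0.0294

Likelihoods P(X=0 | ·): 1: 0.000911882; 2: 0.0175963; 3: 0.000611253.
Posterior ∝ prior × likelihood. Numerator for 3: 0.32·0.000611253 = 0.000195601.
Normalizing constant: 0.33·0.000911882 + 0.35·0.0175963 + 0.32·0.000611253 = 0.00665522.
P(3 | observation) = 0.000195601 / 0.00665522 = 0.0293906.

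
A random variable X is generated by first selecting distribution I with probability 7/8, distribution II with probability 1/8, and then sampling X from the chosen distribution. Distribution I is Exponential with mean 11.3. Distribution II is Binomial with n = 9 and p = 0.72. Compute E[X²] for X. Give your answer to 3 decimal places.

For each component E[X²] = Var + (mean)², giving I: 255.38; II: 43.8048.
Overall E[X²] = 0.875·255.38 + 0.125·43.8048 = 228.933.

228.933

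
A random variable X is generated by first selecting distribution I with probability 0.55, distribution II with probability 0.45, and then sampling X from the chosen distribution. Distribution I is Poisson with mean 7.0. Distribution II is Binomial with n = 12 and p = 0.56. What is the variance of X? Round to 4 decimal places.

5.2000

Per component, I: μ=7, E[X²]=56; II: μ=6.72, E[X²]=48.1152.
E[X] = 0.55·7 + 0.45·6.72 = 6.874.
E[X²] = 0.55·56 + 0.45·48.1152 = 52.4518.
Var(X) = E[X²] − (E[X])² = 52.4518 − 47.2519 = 5.19996.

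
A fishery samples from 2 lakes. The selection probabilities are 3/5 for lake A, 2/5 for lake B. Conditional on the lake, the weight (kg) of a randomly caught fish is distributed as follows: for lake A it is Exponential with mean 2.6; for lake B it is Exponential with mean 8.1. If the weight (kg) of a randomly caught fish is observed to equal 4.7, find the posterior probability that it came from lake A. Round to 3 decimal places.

0.578

Likelihoods f(4.7 | ·): A: 0.0630893; B: 0.0691062.
Posterior ∝ prior × likelihood. Numerator for A: 0.6·0.0630893 = 0.0378536.
Normalizing constant: 0.6·0.0630893 + 0.4·0.0691062 = 0.0654961.
P(A | observation) = 0.0378536 / 0.0654961 = 0.577952.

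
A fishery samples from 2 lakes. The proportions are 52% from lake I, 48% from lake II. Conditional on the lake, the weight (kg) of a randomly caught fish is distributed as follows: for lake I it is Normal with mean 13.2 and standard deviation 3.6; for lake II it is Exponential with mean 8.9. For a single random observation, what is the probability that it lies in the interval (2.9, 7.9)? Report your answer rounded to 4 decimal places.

0.1845

Conditional on each lake, P(2.9 < X < 7.9): I: 0.0683696; II: 0.310293.
By total probability, P(2.9 < X < 7.9) = 0.52·0.0683696 + 0.48·0.310293 = 0.184493.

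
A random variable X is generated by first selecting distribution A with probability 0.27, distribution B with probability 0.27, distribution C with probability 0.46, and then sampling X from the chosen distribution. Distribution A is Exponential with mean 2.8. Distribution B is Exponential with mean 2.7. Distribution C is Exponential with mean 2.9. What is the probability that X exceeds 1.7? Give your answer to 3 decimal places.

0.547

Conditional on each component, P(X > 1.7): A: 0.544906; B: 0.532789; C: 0.556434.
By total probability, P(X > 1.7) = 0.27·0.544906 + 0.27·0.532789 + 0.46·0.556434 = 0.546937.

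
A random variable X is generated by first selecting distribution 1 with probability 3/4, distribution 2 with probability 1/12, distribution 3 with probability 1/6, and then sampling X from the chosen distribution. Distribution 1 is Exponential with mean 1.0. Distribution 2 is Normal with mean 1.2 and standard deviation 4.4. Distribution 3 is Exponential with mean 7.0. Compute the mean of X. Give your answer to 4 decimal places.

Component means — 1: 1; 2: 1.2; 3: 7.
E[X] = 0.75·1 + 0.0833333·1.2 + 0.166667·7 = 2.01667.

2.0167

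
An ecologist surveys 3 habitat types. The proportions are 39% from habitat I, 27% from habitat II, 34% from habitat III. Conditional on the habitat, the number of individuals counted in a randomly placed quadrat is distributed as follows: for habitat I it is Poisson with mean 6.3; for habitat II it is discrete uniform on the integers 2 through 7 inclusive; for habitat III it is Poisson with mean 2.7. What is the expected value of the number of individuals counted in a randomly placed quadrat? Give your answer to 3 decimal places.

4.590

Component means — I: 6.3; II: 4.5; III: 2.7.
E[X] = 0.39·6.3 + 0.27·4.5 + 0.34·2.7 = 4.59.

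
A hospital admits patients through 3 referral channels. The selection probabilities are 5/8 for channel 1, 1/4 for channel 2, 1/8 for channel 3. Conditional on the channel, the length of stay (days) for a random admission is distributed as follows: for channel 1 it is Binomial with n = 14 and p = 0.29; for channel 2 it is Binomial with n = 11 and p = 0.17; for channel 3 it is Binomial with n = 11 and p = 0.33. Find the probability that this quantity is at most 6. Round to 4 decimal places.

Conditional on each channel, P(X ≤ 6): 1: 0.920425; 2: 0.999287; 3: 0.963416.
By total probability, P(X ≤ 6) = 0.625·0.920425 + 0.25·0.999287 + 0.125·0.963416 = 0.945515.

0.9455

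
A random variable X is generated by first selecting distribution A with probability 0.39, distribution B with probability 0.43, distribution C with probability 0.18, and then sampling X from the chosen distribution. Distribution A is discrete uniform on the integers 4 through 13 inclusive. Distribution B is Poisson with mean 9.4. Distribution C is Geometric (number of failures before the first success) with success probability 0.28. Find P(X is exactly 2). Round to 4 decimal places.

0.0277

Conditional on each component, P(X = 2): A: 0; B: 0.00365475; C: 0.145152.
By total probability, P(X = 2) = 0.39·0 + 0.43·0.00365475 + 0.18·0.145152 = 0.0276989.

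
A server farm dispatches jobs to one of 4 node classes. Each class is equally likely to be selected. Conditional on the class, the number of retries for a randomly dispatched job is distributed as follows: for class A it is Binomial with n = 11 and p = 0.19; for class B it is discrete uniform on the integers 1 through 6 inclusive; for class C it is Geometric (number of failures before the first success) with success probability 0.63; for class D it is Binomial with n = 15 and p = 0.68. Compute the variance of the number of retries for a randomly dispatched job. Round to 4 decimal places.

15.6887

Per component, A: μ=2.09, E[X²]=6.061; B: μ=3.5, E[X²]=15.1667; C: μ=0.587302, E[X²]=1.27715; D: μ=10.2, E[X²]=107.304.
E[X] = 0.25·2.09 + 0.25·3.5 + 0.25·0.587302 + 0.25·10.2 = 4.09433.
E[X²] = 0.25·6.061 + 0.25·15.1667 + 0.25·1.27715 + 0.25·107.304 = 32.4522.
Var(X) = E[X²] − (E[X])² = 32.4522 − 16.7635 = 15.6887.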